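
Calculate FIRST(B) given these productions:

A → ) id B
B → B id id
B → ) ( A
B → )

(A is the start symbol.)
{ ')' }

To compute FIRST(B), examine every production with B on the left-hand side, reading each right-hand side left to right until a non-nullable symbol is reached.

From B → B id id:
  - B is the symbol being defined: contributes nothing new
    B is not nullable, so stop
From B → ) ( A:
  - ')' is a terminal: add ')' and stop
From B → ):
  - ')' is a terminal: add ')' and stop

Collecting: FIRST(B) = { ')' }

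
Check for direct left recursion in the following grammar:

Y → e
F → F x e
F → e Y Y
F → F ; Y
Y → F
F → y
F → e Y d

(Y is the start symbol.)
Yes, F is left-recursive

Y → e: starts with e
F → F x e: LEFT RECURSIVE (starts with F)
F → e Y Y: starts with e
F → F ; Y: LEFT RECURSIVE (starts with F)
Y → F: starts with F
F → y: starts with y
F → e Y d: starts with e

The grammar has direct left recursion on: F.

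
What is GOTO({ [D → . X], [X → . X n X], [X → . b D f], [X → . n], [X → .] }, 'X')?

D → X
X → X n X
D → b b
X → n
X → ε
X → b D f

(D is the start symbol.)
{ [D → X .], [X → X . n X] }

GOTO(I, 'X') = CLOSURE({ [A → αX.β] : [A → α.Xβ] ∈ I, X = 'X' })

Items with dot before 'X', with the dot advanced:
  [D → . X] → [D → X .]
  [X → . X n X] → [X → X . n X]
Closure adds nothing (no advanced item has the dot before a non-terminal).

GOTO = { [D → X .], [X → X . n X] }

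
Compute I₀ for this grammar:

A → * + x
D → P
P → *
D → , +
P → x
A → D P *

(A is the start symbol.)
{ [A → . * + x], [A → . D P *], [A' → . A], [D → . , +], [D → . P], [P → . *], [P → . x] }

First, augment the grammar with A' → A
I₀ = CLOSURE({ [A' → . A] }):
  [A' → . A] has the dot before A: add [A → . * + x], [A → . D P *]
  [A → . D P *] has the dot before D: add [D → . P], [D → . , +]
  [D → . P] has the dot before P: add [P → . *], [P → . x]
No further items can be added.

I₀ = { [A → . * + x], [A → . D P *], [A' → . A], [D → . , +], [D → . P], [P → . *], [P → . x] }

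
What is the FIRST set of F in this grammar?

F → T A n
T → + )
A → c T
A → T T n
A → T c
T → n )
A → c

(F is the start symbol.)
{ '+', 'n' }

To compute FIRST(F), examine every production with F on the left-hand side, reading each right-hand side left to right until a non-nullable symbol is reached.

FIRST sets of the other non-terminals involved (by the same procedure, iterated to a fixed point):
  FIRST(T) = { '+', 'n' }

From F → T A n:
  - T is a non-terminal: add FIRST(T) \ {ε} = { '+', 'n' }
    T is not nullable, so stop

Collecting: FIRST(F) = { '+', 'n' }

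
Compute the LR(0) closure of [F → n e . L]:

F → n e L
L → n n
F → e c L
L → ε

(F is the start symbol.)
{ [F → n e . L], [L → . n n], [L → .] }

To compute CLOSURE, for each item [A → α.Bβ] where B is a non-terminal, add [B → .γ] for all productions B → γ; repeat for the newly added items until nothing changes.

Start with: [F → n e . L]
  [F → n e . L] has the dot before L: add [L → . n n], [L → .]
No further items can be added.

CLOSURE = { [F → n e . L], [L → . n n], [L → .] }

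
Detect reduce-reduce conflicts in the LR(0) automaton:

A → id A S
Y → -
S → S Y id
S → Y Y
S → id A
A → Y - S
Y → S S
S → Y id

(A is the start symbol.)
Yes — I15: [S → S Y id .] vs [S → Y id .]

A reduce-reduce conflict occurs when an LR(0) state has two complete items [A → α .] and [B → β .] — both call for a reduction, and with no lookahead the parser cannot choose between them.

Augment with A' → A and build the canonical LR(0) collection (I0 = CLOSURE({[A' → . A]}), then GOTO on every symbol after a dot until no new states appear). It has 18 states:
  I0: { [A → . Y - S], [A → . id A S], [A' → . A], [S → . S Y id], [S → . Y Y], [S → . Y id], [S → . id A], [Y → . -], [Y → . S S] }  — shift
  I1: { [Y → - .] }  — reduce
  I2: { [A' → A .] }  — accept
  I3: { [S → . S Y id], [S → . Y Y], [S → . Y id], [S → . id A], [S → S . Y id], [Y → . -], [Y → . S S], [Y → S . S] }  — shift
  I4: { [A → Y . - S], [S → . S Y id], [S → . Y Y], [S → . Y id], [S → . id A], [S → Y . Y], [S → Y . id], [Y → . -], [Y → . S S] }  — shift
  I5: { [A → . Y - S], [A → . id A S], [A → id . A S], [S → . S Y id], [S → . Y Y], [S → . Y id], [S → . id A], [S → id . A], [Y → . -], [Y → . S S] }  — shift
  I6: { [A → id A . S], [S → . S Y id], [S → . Y Y], [S → . Y id], [S → . id A], [S → id A .], [Y → . -], [Y → . S S] }  — shift, reduce
  I7: { [A → id A S .], [S → . S Y id], [S → . Y Y], [S → . Y id], [S → . id A], [S → S . Y id], [Y → . -], [Y → . S S], [Y → S . S] }  — shift, reduce
  I8: { [S → . S Y id], [S → . Y Y], [S → . Y id], [S → . id A], [S → Y . Y], [S → Y . id], [Y → . -], [Y → . S S] }  — shift
  I9: { [A → . Y - S], [A → . id A S], [S → . S Y id], [S → . Y Y], [S → . Y id], [S → . id A], [S → id . A], [Y → . -], [Y → . S S] }  — shift
  I10: { [S → id A .] }  — reduce
  I11: { [S → . S Y id], [S → . Y Y], [S → . Y id], [S → . id A], [S → Y . Y], [S → Y . id], [S → Y Y .], [Y → . -], [Y → . S S] }  — shift, reduce
  I12: { [A → . Y - S], [A → . id A S], [S → . S Y id], [S → . Y Y], [S → . Y id], [S → . id A], [S → Y id .], [S → id . A], [Y → . -], [Y → . S S] }  — shift, reduce
  I13: { [S → . S Y id], [S → . Y Y], [S → . Y id], [S → . id A], [S → S . Y id], [Y → . -], [Y → . S S], [Y → S . S], [Y → S S .] }  — shift, reduce
  I14: { [S → . S Y id], [S → . Y Y], [S → . Y id], [S → . id A], [S → S Y . id], [S → Y . Y], [S → Y . id], [Y → . -], [Y → . S S] }  — shift
  I15: { [A → . Y - S], [A → . id A S], [S → . S Y id], [S → . Y Y], [S → . Y id], [S → . id A], [S → S Y id .], [S → Y id .], [S → id . A], [Y → . -], [Y → . S S] }  — shift, 2 reduces
  I16: { [A → Y - . S], [S → . S Y id], [S → . Y Y], [S → . Y id], [S → . id A], [Y → - .], [Y → . -], [Y → . S S] }  — shift, reduce
  I17: { [A → Y - S .], [S → . S Y id], [S → . Y Y], [S → . Y id], [S → . id A], [S → S . Y id], [Y → . -], [Y → . S S], [Y → S . S] }  — shift, reduce

I15 contains complete items [S → S Y id .], [S → Y id .] — reduce-reduce conflict.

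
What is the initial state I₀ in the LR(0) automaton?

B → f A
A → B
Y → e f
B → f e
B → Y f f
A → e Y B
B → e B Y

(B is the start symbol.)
First, augment the grammar with B' → B
I₀ = CLOSURE({ [B' → . B] }):
  [B' → . B] has the dot before B: add [B → . f A], [B → . f e], [B → . Y f f], [B → . e B Y]
  [B → . Y f f] has the dot before Y: add [Y → . e f]
No further items can be added.

I₀ = { [B → . Y f f], [B → . e B Y], [B → . f A], [B → . f e], [B' → . B], [Y → . e f] }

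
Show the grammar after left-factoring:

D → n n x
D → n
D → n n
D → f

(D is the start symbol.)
D → n D'
D' → n D''
D'' → x
D'' → ε
D' → ε
D → f

Left-factoring transforms A → αβ₁ | αβ₂ into A → αA' and A' → β₁ | β₂
(α is the longest common prefix among the alternatives). Repeat until
no nonterminal has two alternatives with a common prefix.

Round 1: D has alternatives sharing prefix 'n'. Introduce D': D → n D'
  Add: D' → n x
  Add: D' → ε
  Add: D' → n

Round 2: D' has alternatives sharing prefix 'n'. Introduce D'': D' → n D''
  Add: D'' → x
  Add: D'' → ε

No remaining common prefixes — done.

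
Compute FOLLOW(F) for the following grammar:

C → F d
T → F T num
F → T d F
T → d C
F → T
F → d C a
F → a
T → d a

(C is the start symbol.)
{ 'a', 'd' }

In C → F d: F is followed by d, add FIRST(d) \ {ε} = { 'd' }
In T → F T num: F is followed by T num, add FIRST(T num) \ {ε} = { 'a', 'd' }
In F → T d F: F is at the end; this adds FOLLOW(F) to itself — nothing new

Taking the union: FOLLOW(F) = { 'a', 'd' }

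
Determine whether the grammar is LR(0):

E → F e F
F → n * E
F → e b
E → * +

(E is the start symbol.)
A grammar is LR(0) if no state in the canonical LR(0) collection has:
  - both a shift item (dot before a terminal) and a complete item (shift-reduce conflict), or
  - two or more complete items (reduce-reduce conflict; the accept item [E' → E .] counts as a complete item here).

Augment with E' → E and build the canonical LR(0) collection (I0 = CLOSURE({[E' → . E]}), then GOTO on every symbol after a dot until no new states appear). It has 12 states:
  I0: { [E → . * +], [E → . F e F], [E' → . E], [F → . e b], [F → . n * E] }  — shift
  I1: { [E → * . +] }  — shift
  I2: { [E' → E .] }  — accept
  I3: { [E → F . e F] }  — shift
  I4: { [F → e . b] }  — shift
  I5: { [F → n . * E] }  — shift
  I6: { [E → . * +], [E → . F e F], [F → . e b], [F → . n * E], [F → n * . E] }  — shift
  I7: { [F → n * E .] }  — reduce
  I8: { [F → e b .] }  — reduce
  I9: { [E → F e . F], [F → . e b], [F → . n * E] }  — shift
  I10: { [E → F e F .] }  — reduce
  I11: { [E → * + .] }  — reduce

Every state is either a pure shift/goto state or contains exactly one complete item and nothing to shift — no conflicts. The grammar is LR(0).

Answer: Yes, the grammar is LR(0)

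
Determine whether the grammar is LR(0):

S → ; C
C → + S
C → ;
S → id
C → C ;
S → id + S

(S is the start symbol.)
Augment with S' → S and build the canonical LR(0) collection (I0 = CLOSURE({[S' → . S]}), then GOTO on every symbol after a dot until no new states appear). It has 11 states:
  I0: { [S → . ; C], [S → . id + S], [S → . id], [S' → . S] }  — shift
  I1: { [C → . + S], [C → . ;], [C → . C ;], [S → ; . C] }  — shift
  I2: { [S' → S .] }  — accept
  I3: { [S → id . + S], [S → id .] }  — shift, reduce
  I4: { [S → . ; C], [S → . id + S], [S → . id], [S → id + . S] }  — shift
  I5: { [S → id + S .] }  — reduce
  I6: { [C → + . S], [S → . ; C], [S → . id + S], [S → . id] }  — shift
  I7: { [C → ; .] }  — reduce
  I8: { [C → C . ;], [S → ; C .] }  — shift, reduce
  I9: { [C → C ; .] }  — reduce
  I10: { [C → + S .] }  — reduce

Conflict in state I3:
  Shift-reduce conflict between [S → id .] and [S → id . + S]
So the grammar is NOT LR(0).

Answer: No. Shift-reduce conflict between [S → id .] and [S → id . + S]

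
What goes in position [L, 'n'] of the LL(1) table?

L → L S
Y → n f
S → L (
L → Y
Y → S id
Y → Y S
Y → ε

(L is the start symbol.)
To find M[L, 'n'], we find productions for L where 'n' is in the predict set (PREDICT(N → α) = (FIRST(α) \ {ε}) ∪ (FOLLOW(N) if α ⇒* ε)).

Relevant sets:
  FIRST(L) = { '(', 'n', ε }
  FIRST(S) = { '(', 'n' }
  FIRST(Y) = { '(', 'n', ε }
  FOLLOW(L) = { $, '(', 'n' }

L → L S: PREDICT = { '(', 'n' }
  'n' is in predict set, so this production goes in M[L, 'n']
L → Y: PREDICT = { $, '(', 'n' }
  'n' is in predict set, so this production goes in M[L, 'n']

M[L, 'n'] = L → L S, L → Y  (a multiply-defined cell — the grammar is not LL(1))

Answer: L → L S, L → Y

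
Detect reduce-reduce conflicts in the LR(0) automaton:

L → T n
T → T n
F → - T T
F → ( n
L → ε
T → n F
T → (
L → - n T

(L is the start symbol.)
A reduce-reduce conflict occurs when an LR(0) state has two complete items [A → α .] and [B → β .] — both call for a reduction, and with no lookahead the parser cannot choose between them.

Augment with L' → L and build the canonical LR(0) collection (I0 = CLOSURE({[L' → . L]}), then GOTO on every symbol after a dot until no new states appear). It has 17 states:
  I0: { [L → . - n T], [L → . T n], [L → .], [L' → . L], [T → . (], [T → . T n], [T → . n F] }  — shift, reduce
  I1: { [T → ( .] }  — reduce
  I2: { [L → - . n T] }  — shift
  I3: { [L' → L .] }  — accept
  I4: { [L → T . n], [T → T . n] }  — shift
  I5: { [F → . ( n], [F → . - T T], [T → n . F] }  — shift
  I6: { [F → ( . n] }  — shift
  I7: { [F → - . T T], [T → . (], [T → . T n], [T → . n F] }  — shift
  I8: { [T → n F .] }  — reduce
  I9: { [F → - T . T], [T → . (], [T → . T n], [T → . n F], [T → T . n] }  — shift
  I10: { [F → - T T .], [T → T . n] }  — shift, reduce
  I11: { [F → . ( n], [F → . - T T], [T → T n .], [T → n . F] }  — shift, reduce
  I12: { [T → T n .] }  — reduce
  I13: { [F → ( n .] }  — reduce
  I14: { [L → T n .], [T → T n .] }  — 2 reduces
  I15: { [L → - n . T], [T → . (], [T → . T n], [T → . n F] }  — shift
  I16: { [L → - n T .], [T → T . n] }  — shift, reduce

I14 contains complete items [L → T n .], [T → T n .] — reduce-reduce conflict.

Answer: Yes — I14: [L → T n .] vs [T → T n .]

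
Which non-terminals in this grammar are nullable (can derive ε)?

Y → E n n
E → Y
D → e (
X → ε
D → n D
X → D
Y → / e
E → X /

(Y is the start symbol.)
{ 'X' }

A non-terminal is nullable if it can derive ε (the empty string): either it has an ε-production, or it has a production whose right-hand side consists entirely of nullable non-terminals.

ε-productions: X → ε
So X is immediately nullable.
No further non-terminal can be added: every production for the remaining non-terminals contains a terminal or a non-nullable non-terminal.
Nullable = { 'X' }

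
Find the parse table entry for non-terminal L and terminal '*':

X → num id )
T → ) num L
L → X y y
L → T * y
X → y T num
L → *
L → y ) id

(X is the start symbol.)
L → *

To find M[L, '*'], we find productions for L where '*' is in the predict set (PREDICT(N → α) = (FIRST(α) \ {ε}) ∪ (FOLLOW(N) if α ⇒* ε)).

Relevant sets:
  FIRST(X) = { 'num', 'y' }
  FIRST(T) = { ')' }

L → X y y: PREDICT = { 'num', 'y' }
L → T * y: PREDICT = { ')' }
L → *: PREDICT = { '*' }
  '*' is in predict set, so this production goes in M[L, '*']
L → y ) id: PREDICT = { 'y' }

M[L, '*'] = L → *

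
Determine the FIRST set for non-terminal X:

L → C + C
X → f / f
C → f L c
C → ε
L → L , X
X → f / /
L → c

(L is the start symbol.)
{ 'f' }

To compute FIRST(X), examine every production with X on the left-hand side, reading each right-hand side left to right until a non-nullable symbol is reached.

From X → f / f:
  - f is a terminal: add 'f' and stop
From X → f / /:
  - f is a terminal: add 'f' and stop

Collecting: FIRST(X) = { 'f' }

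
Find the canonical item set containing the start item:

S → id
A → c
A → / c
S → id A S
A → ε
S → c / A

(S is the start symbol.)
{ [S → . c / A], [S → . id A S], [S → . id], [S' → . S] }

First, augment the grammar with S' → S
I₀ = CLOSURE({ [S' → . S] }):
  [S' → . S] has the dot before S: add [S → . id], [S → . id A S], [S → . c / A]
No further items can be added.

I₀ = { [S → . c / A], [S → . id A S], [S → . id], [S' → . S] }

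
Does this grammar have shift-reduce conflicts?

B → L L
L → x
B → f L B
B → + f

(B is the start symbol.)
No shift-reduce conflicts

A shift-reduce conflict occurs when an LR(0) state has both:
  - a complete (reduce) item [A → α .] (dot at the end), and
  - a shift item [B → β . c γ] (dot before a terminal).

Augment with B' → B and build the canonical LR(0) collection (I0 = CLOSURE({[B' → . B]}), then GOTO on every symbol after a dot until no new states appear). It has 10 states:
  I0: { [B → . + f], [B → . L L], [B → . f L B], [B' → . B], [L → . x] }  — shift
  I1: { [B → + . f] }  — shift
  I2: { [B' → B .] }  — accept
  I3: { [B → L . L], [L → . x] }  — shift
  I4: { [B → f . L B], [L → . x] }  — shift
  I5: { [L → x .] }  — reduce
  I6: { [B → . + f], [B → . L L], [B → . f L B], [B → f L . B], [L → . x] }  — shift
  I7: { [B → f L B .] }  — reduce
  I8: { [B → L L .] }  — reduce
  I9: { [B → + f .] }  — reduce

No state contains both a complete item and a shift item.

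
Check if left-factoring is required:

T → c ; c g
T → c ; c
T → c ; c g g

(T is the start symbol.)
Left-factoring is needed when two productions for the same non-terminal
share a common prefix on the right-hand side.

Productions for T:
  T → c ; c g
  T → c ; c
  T → c ; c g g

Found common prefix 'c ; c' in productions for T

Answer: Yes, T has productions with common prefix 'c ; c'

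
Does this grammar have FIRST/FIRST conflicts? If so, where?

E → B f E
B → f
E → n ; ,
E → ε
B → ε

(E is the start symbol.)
No FIRST/FIRST conflicts.

A FIRST/FIRST conflict occurs when two productions N → α and N → β for the same non-terminal have FIRST(α) ∩ FIRST(β) ≠ ∅ (with ε ∈ FIRST of a nullable right-hand side, so two nullable alternatives also conflict).

FIRST sets of the non-terminals at (or reachable through a nullable prefix from) the front of some alternative:
  FIRST(B) = { 'f', ε }

Productions for E:
  E → B f E: FIRST = { 'f' }
  E → n ; ,: FIRST = { 'n' }
  E → ε: FIRST = { ε }
Productions for B:
  B → f: FIRST = { 'f' }
  B → ε: FIRST = { ε }

All alternatives of each non-terminal have pairwise disjoint FIRST sets.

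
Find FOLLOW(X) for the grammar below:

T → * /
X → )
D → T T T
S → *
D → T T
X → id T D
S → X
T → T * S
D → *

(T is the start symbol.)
{ $, '*' }

To compute FOLLOW(X), find every occurrence of X on a right-hand side N → α X β: add FIRST(β) \ {ε}, and if β is empty or nullable also add FOLLOW(N). Iterate to a fixed point.

In S → X: X is at the end, add FOLLOW(S)

The FOLLOW sets referred to above (computed the same way, to a fixed point):
  FOLLOW(S) = { $, '*' }

Taking the union: FOLLOW(X) = { $, '*' }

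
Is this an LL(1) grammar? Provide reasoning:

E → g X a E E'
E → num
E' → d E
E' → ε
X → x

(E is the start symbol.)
A grammar is LL(1) if for each non-terminal N with multiple productions, the predict sets of those productions are pairwise disjoint, where PREDICT(N → α) = (FIRST(α) \ {ε}) ∪ (FOLLOW(N) if α ⇒* ε).

Relevant sets:
  FOLLOW(E') = { $, 'd' }

For E:
  PREDICT(E → g X a E E') = { 'g' }
  PREDICT(E → num) = { 'num' }
For E':
  PREDICT(E' → d E) = { 'd' }
  PREDICT(E' → ε) = { $, 'd' }
X has a single production, so nothing to check there.

Conflict found: Predict set conflict for E': { 'd' }
The grammar is NOT LL(1).

Answer: No. Predict set conflict for E': { 'd' }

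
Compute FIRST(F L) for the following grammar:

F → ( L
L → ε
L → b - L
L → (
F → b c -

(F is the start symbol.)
{ '(', 'b' }

FIRST sets of the non-terminals involved (from the grammar, by fixed-point iteration):
  FIRST(F) = { '(', 'b' }

To compute FIRST(F L), process the symbols left to right:
Symbol F is a non-terminal. Add FIRST(F) \ {ε} = { '(', 'b' }
F is not nullable (ε ∉ FIRST(F)), so stop here.
FIRST(F L) = { '(', 'b' }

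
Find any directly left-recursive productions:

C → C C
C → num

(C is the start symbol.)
Direct left recursion occurs when N → N α for some non-terminal N (the right-hand side begins with the left-hand side itself).

C → C C: LEFT RECURSIVE (starts with C)
C → num: starts with num

The grammar has direct left recursion on: C.

Answer: Yes, C is left-recursive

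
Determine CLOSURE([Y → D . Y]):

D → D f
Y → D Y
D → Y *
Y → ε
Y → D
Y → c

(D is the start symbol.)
{ [D → . D f], [D → . Y *], [Y → . D Y], [Y → . D], [Y → . c], [Y → .], [Y → D . Y] }

To compute CLOSURE, for each item [A → α.Bβ] where B is a non-terminal, add [B → .γ] for all productions B → γ; repeat for the newly added items until nothing changes.

Start with: [Y → D . Y]
  [Y → D . Y] has the dot before Y: add [Y → . D Y], [Y → .], [Y → . D], [Y → . c]
  [Y → . D Y] has the dot before D: add [D → . D f], [D → . Y *]
No further items can be added.

CLOSURE = { [D → . D f], [D → . Y *], [Y → . D Y], [Y → . D], [Y → . c], [Y → .], [Y → D . Y] }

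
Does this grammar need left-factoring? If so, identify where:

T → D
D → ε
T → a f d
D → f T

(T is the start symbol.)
Left-factoring is needed when two productions for the same non-terminal
share a common prefix on the right-hand side.

Productions for T:
  T → D
  T → a f d
Productions for D:
  D → ε
  D → f T

No common prefixes found.

Answer: No, left-factoring is not needed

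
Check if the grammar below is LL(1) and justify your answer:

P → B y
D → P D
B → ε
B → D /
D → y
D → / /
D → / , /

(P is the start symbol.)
No. Predict set conflict for D: { 'y' }

Relevant sets:
  FIRST(P) = { '/', 'y' }
  FIRST(D) = { '/', 'y' }
  FOLLOW(B) = { 'y' }

For D:
  PREDICT(D → P D) = { '/', 'y' }
  PREDICT(D → y) = { 'y' }
  PREDICT(D → '/' '/') = { '/' }
  PREDICT(D → '/' ',' '/') = { '/' }
For B:
  PREDICT(B → ε) = { 'y' }
  PREDICT(B → D '/') = { '/', 'y' }
P has a single production, so nothing to check there.

Conflict found: Predict set conflict for D: { 'y' }
The grammar is NOT LL(1).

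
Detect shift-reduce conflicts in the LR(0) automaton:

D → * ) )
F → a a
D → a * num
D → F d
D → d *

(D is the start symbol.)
A shift-reduce conflict occurs when an LR(0) state has both:
  - a complete (reduce) item [A → α .] (dot at the end), and
  - a shift item [B → β . c γ] (dot before a terminal).

Augment with D' → D and build the canonical LR(0) collection (I0 = CLOSURE({[D' → . D]}), then GOTO on every symbol after a dot until no new states appear). It has 13 states:
  I0: { [D → . * ) )], [D → . F d], [D → . a * num], [D → . d *], [D' → . D], [F → . a a] }  — shift
  I1: { [D → * . ) )] }  — shift
  I2: { [D' → D .] }  — accept
  I3: { [D → F . d] }  — shift
  I4: { [D → a . * num], [F → a . a] }  — shift
  I5: { [D → d . *] }  — shift
  I6: { [D → d * .] }  — reduce
  I7: { [D → a * . num] }  — shift
  I8: { [F → a a .] }  — reduce
  I9: { [D → a * num .] }  — reduce
  I10: { [D → F d .] }  — reduce
  I11: { [D → * ) . )] }  — shift
  I12: { [D → * ) ) .] }  — reduce

No state contains both a complete item and a shift item.

Answer: No shift-reduce conflicts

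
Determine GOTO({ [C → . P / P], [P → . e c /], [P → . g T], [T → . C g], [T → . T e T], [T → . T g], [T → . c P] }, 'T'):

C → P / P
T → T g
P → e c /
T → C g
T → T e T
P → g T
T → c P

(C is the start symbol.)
{ [T → T . e T], [T → T . g] }

GOTO(I, 'T') = CLOSURE({ [A → αX.β] : [A → α.Xβ] ∈ I, X = 'T' })

Items with dot before 'T', with the dot advanced:
  [T → . T e T] → [T → T . e T]
  [T → . T g] → [T → T . g]
Closure adds nothing (no advanced item has the dot before a non-terminal).

GOTO = { [T → T . e T], [T → T . g] }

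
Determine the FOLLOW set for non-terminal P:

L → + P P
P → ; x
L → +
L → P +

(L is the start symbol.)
{ $, '+', ';' }

In L → + P P: P is followed by P, add FIRST(P) \ {ε} = { ';' }
In L → + P P: P is at the end, add FOLLOW(L)
In L → P +: P is followed by '+', add FIRST('+') \ {ε} = { '+' }

The FOLLOW sets referred to above (computed the same way, to a fixed point):
  FOLLOW(L) = { $ }

Taking the union: FOLLOW(P) = { $, '+', ';' }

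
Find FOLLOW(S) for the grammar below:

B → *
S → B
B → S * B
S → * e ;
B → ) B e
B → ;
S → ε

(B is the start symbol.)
To compute FOLLOW(S), find every occurrence of S on a right-hand side N → α S β: add FIRST(β) \ {ε}, and if β is empty or nullable also add FOLLOW(N). Iterate to a fixed point.

In B → S * B: S is followed by '*' B, add FIRST('*' B) \ {ε} = { '*' }

Taking the union: FOLLOW(S) = { '*' }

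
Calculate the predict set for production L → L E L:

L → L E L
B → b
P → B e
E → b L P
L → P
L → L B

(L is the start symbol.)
PREDICT(L → L E L) = (FIRST(RHS) \ {ε}) ∪ (FOLLOW(L) if ε ∈ FIRST(RHS), i.e. RHS ⇒* ε)
FIRST(L) = { 'b' }
FIRST(L E L) = { 'b' }
ε ∉ FIRST(L E L), so FOLLOW(L) is not added.
PREDICT(L → L E L) = { 'b' }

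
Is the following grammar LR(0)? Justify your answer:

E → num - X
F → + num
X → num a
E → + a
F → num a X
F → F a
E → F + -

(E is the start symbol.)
A grammar is LR(0) if no state in the canonical LR(0) collection has:
  - both a shift item (dot before a terminal) and a complete item (shift-reduce conflict), or
  - two or more complete items (reduce-reduce conflict; the accept item [E' → E .] counts as a complete item here).

Augment with E' → E and build the canonical LR(0) collection (I0 = CLOSURE({[E' → . E]}), then GOTO on every symbol after a dot until no new states appear). It has 16 states:
  I0: { [E → . + a], [E → . F + -], [E → . num - X], [E' → . E], [F → . + num], [F → . F a], [F → . num a X] }  — shift
  I1: { [E → + . a], [F → + . num] }  — shift
  I2: { [E' → E .] }  — accept
  I3: { [E → F . + -], [F → F . a] }  — shift
  I4: { [E → num . - X], [F → num . a X] }  — shift
  I5: { [E → num - . X], [X → . num a] }  — shift
  I6: { [F → num a . X], [X → . num a] }  — shift
  I7: { [F → num a X .] }  — reduce
  I8: { [X → num . a] }  — shift
  I9: { [X → num a .] }  — reduce
  I10: { [E → num - X .] }  — reduce
  I11: { [E → F + . -] }  — shift
  I12: { [F → F a .] }  — reduce
  I13: { [E → F + - .] }  — reduce
  I14: { [E → + a .] }  — reduce
  I15: { [F → + num .] }  — reduce

Every state is either a pure shift/goto state or contains exactly one complete item and nothing to shift — no conflicts. The grammar is LR(0).

Answer: Yes, the grammar is LR(0)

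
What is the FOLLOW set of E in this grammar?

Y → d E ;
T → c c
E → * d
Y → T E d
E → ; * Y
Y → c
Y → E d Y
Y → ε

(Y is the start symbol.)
{ ';', 'd' }

To compute FOLLOW(E), find every occurrence of E on a right-hand side N → α E β: add FIRST(β) \ {ε}, and if β is empty or nullable also add FOLLOW(N). Iterate to a fixed point.

In Y → d E ;: E is followed by ';', add FIRST(';') \ {ε} = { ';' }
In Y → T E d: E is followed by d, add FIRST(d) \ {ε} = { 'd' }
In Y → E d Y: E is followed by d Y, add FIRST(d Y) \ {ε} = { 'd' }

Taking the union: FOLLOW(E) = { ';', 'd' }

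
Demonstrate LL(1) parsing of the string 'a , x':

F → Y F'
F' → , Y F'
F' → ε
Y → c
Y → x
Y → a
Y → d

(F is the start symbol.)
LL(1) parsing maintains a stack (initially the start symbol over $) and the input. At each step: if the stack top is a terminal, match it against the current input token; if it is a non-terminal N, replace it with the RHS of M[N, lookahead] (the unique production whose predict set contains the lookahead).

Stack is shown with the top on the left.

Stack     Input    Action
-------------------------
F $       a , x $  output F → Y F'
Y F' $    a , x $  output Y → a
a F' $    a , x $  match 'a'
F' $      , x $    output F' → , Y F'
, Y F' $  , x $    match ','
Y F' $    x $      output Y → x
x F' $    x $      match 'x'
F' $      $        output F' → ε
$         $        accept

The string is accepted.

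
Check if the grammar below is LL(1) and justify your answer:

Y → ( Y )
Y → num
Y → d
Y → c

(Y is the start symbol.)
Yes, the grammar is LL(1).

A grammar is LL(1) if for each non-terminal N with multiple productions, the predict sets of those productions are pairwise disjoint, where PREDICT(N → α) = (FIRST(α) \ {ε}) ∪ (FOLLOW(N) if α ⇒* ε).

For Y:
  PREDICT(Y → '(' Y ')') = { '(' }
  PREDICT(Y → num) = { 'num' }
  PREDICT(Y → d) = { 'd' }
  PREDICT(Y → c) = { 'c' }

All predict sets are disjoint. The grammar IS LL(1).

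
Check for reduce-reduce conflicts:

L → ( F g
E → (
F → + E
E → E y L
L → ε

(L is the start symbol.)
A reduce-reduce conflict occurs when an LR(0) state has two complete items [A → α .] and [B → β .] — both call for a reduction, and with no lookahead the parser cannot choose between them.

Augment with L' → L and build the canonical LR(0) collection (I0 = CLOSURE({[L' → . L]}), then GOTO on every symbol after a dot until no new states appear). It has 10 states:
  I0: { [L → . ( F g], [L → .], [L' → . L] }  — shift, reduce
  I1: { [F → . + E], [L → ( . F g] }  — shift
  I2: { [L' → L .] }  — accept
  I3: { [E → . (], [E → . E y L], [F → + . E] }  — shift
  I4: { [L → ( F . g] }  — shift
  I5: { [L → ( F g .] }  — reduce
  I6: { [E → ( .] }  — reduce
  I7: { [E → E . y L], [F → + E .] }  — shift, reduce
  I8: { [E → E y . L], [L → . ( F g], [L → .] }  — shift, reduce
  I9: { [E → E y L .] }  — reduce

No state contains more than one complete item.

Answer: No reduce-reduce conflicts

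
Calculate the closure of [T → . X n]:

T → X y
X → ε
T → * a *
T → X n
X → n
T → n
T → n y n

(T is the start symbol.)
{ [T → . X n], [X → . n], [X → .] }

Start with: [T → . X n]
  [T → . X n] has the dot before X: add [X → .], [X → . n]
No further items can be added.

CLOSURE = { [T → . X n], [X → . n], [X → .] }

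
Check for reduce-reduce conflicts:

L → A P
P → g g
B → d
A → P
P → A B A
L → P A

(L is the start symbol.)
Yes — I12: [A → P .] vs [L → A P .]

Augment with L' → L and build the canonical LR(0) collection (I0 = CLOSURE({[L' → . L]}), then GOTO on every symbol after a dot until no new states appear). It has 13 states:
  I0: { [A → . P], [L → . A P], [L → . P A], [L' → . L], [P → . A B A], [P → . g g] }  — shift
  I1: { [A → . P], [B → . d], [L → A . P], [P → . A B A], [P → . g g], [P → A . B A] }  — shift
  I2: { [L' → L .] }  — accept
  I3: { [A → . P], [A → P .], [L → P . A], [P → . A B A], [P → . g g] }  — shift, reduce
  I4: { [P → g . g] }  — shift
  I5: { [P → g g .] }  — reduce
  I6: { [B → . d], [L → P A .], [P → A . B A] }  — shift, reduce
  I7: { [A → P .] }  — reduce
  I8: { [A → . P], [P → . A B A], [P → . g g], [P → A B . A] }  — shift
  I9: { [B → d .] }  — reduce
  I10: { [B → . d], [P → A . B A], [P → A B A .] }  — shift, reduce
  I11: { [B → . d], [P → A . B A] }  — shift
  I12: { [A → P .], [L → A P .] }  — 2 reduces

I12 contains complete items [A → P .], [L → A P .] — reduce-reduce conflict.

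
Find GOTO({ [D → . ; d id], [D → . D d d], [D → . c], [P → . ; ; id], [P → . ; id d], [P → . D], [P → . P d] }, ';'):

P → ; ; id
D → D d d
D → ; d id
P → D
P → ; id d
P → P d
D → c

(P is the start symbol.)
GOTO(I, ';') = CLOSURE({ [A → αX.β] : [A → α.Xβ] ∈ I, X = ';' })

Items with dot before ';', with the dot advanced:
  [D → . ; d id] → [D → ; . d id]
  [P → . ; ; id] → [P → ; . ; id]
  [P → . ; id d] → [P → ; . id d]
Closure adds nothing (no advanced item has the dot before a non-terminal).

GOTO = { [D → ; . d id], [P → ; . ; id], [P → ; . id d] }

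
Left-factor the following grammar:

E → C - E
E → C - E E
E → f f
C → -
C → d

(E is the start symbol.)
Left-factoring transforms A → αβ₁ | αβ₂ into A → αA' and A' → β₁ | β₂
(α is the longest common prefix among the alternatives). Repeat until
no nonterminal has two alternatives with a common prefix.

Round 1: E has alternatives sharing prefix 'C - E'. Introduce E': E → C - E E'
  Add: E' → ε
  Add: E' → E

No remaining common prefixes — done.

Resulting grammar:
E → C - E E'
E' → ε
E' → E
E → f f
C → -
C → d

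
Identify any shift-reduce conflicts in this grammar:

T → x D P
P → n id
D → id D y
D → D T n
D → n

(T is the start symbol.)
No shift-reduce conflicts

A shift-reduce conflict occurs when an LR(0) state has both:
  - a complete (reduce) item [A → α .] (dot at the end), and
  - a shift item [B → β . c γ] (dot before a terminal).

Augment with T' → T and build the canonical LR(0) collection (I0 = CLOSURE({[T' → . T]}), then GOTO on every symbol after a dot until no new states appear). It has 13 states:
  I0: { [T → . x D P], [T' → . T] }  — shift
  I1: { [T' → T .] }  — accept
  I2: { [D → . D T n], [D → . id D y], [D → . n], [T → x . D P] }  — shift
  I3: { [D → D . T n], [P → . n id], [T → . x D P], [T → x D . P] }  — shift
  I4: { [D → . D T n], [D → . id D y], [D → . n], [D → id . D y] }  — shift
  I5: { [D → n .] }  — reduce
  I6: { [D → D . T n], [D → id D . y], [T → . x D P] }  — shift
  I7: { [D → D T . n] }  — shift
  I8: { [D → id D y .] }  — reduce
  I9: { [D → D T n .] }  — reduce
  I10: { [T → x D P .] }  — reduce
  I11: { [P → n . id] }  — shift
  I12: { [P → n id .] }  — reduce

No state contains both a complete item and a shift item.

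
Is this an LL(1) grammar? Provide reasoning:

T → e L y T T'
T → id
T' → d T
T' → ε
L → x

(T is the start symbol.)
No. Predict set conflict for T': { 'd' }

A grammar is LL(1) if for each non-terminal N with multiple productions, the predict sets of those productions are pairwise disjoint, where PREDICT(N → α) = (FIRST(α) \ {ε}) ∪ (FOLLOW(N) if α ⇒* ε).

Relevant sets:
  FOLLOW(T') = { $, 'd' }

For T:
  PREDICT(T → e L y T T') = { 'e' }
  PREDICT(T → id) = { 'id' }
For T':
  PREDICT(T' → d T) = { 'd' }
  PREDICT(T' → ε) = { $, 'd' }
L has a single production, so nothing to check there.

Conflict found: Predict set conflict for T': { 'd' }
The grammar is NOT LL(1).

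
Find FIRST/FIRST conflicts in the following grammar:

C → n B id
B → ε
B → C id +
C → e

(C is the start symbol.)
No FIRST/FIRST conflicts.

A FIRST/FIRST conflict occurs when two productions N → α and N → β for the same non-terminal have FIRST(α) ∩ FIRST(β) ≠ ∅ (with ε ∈ FIRST of a nullable right-hand side, so two nullable alternatives also conflict).

FIRST sets of the non-terminals at (or reachable through a nullable prefix from) the front of some alternative:
  FIRST(C) = { 'e', 'n' }

Productions for C:
  C → n B id: FIRST = { 'n' }
  C → e: FIRST = { 'e' }
Productions for B:
  B → ε: FIRST = { ε }
  B → C id +: FIRST = { 'e', 'n' }

All alternatives of each non-terminal have pairwise disjoint FIRST sets.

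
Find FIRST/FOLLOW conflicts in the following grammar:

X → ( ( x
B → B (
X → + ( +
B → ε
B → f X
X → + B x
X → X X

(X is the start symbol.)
Yes. B → B '(' with FOLLOW(B) on { '(' }

A FIRST/FOLLOW conflict occurs when a non-terminal N has a nullable alternative N → β (β ⇒* ε) and another alternative N → α with FIRST(α) ∩ FOLLOW(N) ≠ ∅: on such a lookahead the parser cannot decide between expanding α and letting N vanish via β.

Nullable non-terminals: B.
FIRST sets used below: FIRST(B) = { '(', 'f', ε }

B: nullable alternative(s) B → ε; FOLLOW(B) = { '(', 'x' }
  B → B (: FIRST \ {ε} = { '(', 'f' } — overlaps FOLLOW(B) on { '(' }: CONFLICT
  B → ε: FIRST \ {ε} = { } — this is the only nullable alternative, skip
  B → f X: FIRST \ {ε} = { 'f' } — disjoint from FOLLOW(B)

X has no nullable alternative, so no FIRST/FOLLOW check is needed there.

So the grammar has 1 FIRST/FOLLOW conflict (marked CONFLICT above).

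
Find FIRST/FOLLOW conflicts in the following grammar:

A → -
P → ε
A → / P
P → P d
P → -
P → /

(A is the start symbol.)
A FIRST/FOLLOW conflict occurs when a non-terminal N has a nullable alternative N → β (β ⇒* ε) and another alternative N → α with FIRST(α) ∩ FOLLOW(N) ≠ ∅: on such a lookahead the parser cannot decide between expanding α and letting N vanish via β.

Nullable non-terminals: P.
FIRST sets used below: FIRST(P) = { '-', '/', 'd', ε }

P: nullable alternative(s) P → ε; FOLLOW(P) = { $, 'd' }
  P → ε: FIRST \ {ε} = { } — this is the only nullable alternative, skip
  P → P d: FIRST \ {ε} = { '-', '/', 'd' } — overlaps FOLLOW(P) on { 'd' }: CONFLICT
  P → -: FIRST \ {ε} = { '-' } — disjoint from FOLLOW(P)
  P → /: FIRST \ {ε} = { '/' } — disjoint from FOLLOW(P)

A has no nullable alternative, so no FIRST/FOLLOW check is needed there.

So the grammar has 1 FIRST/FOLLOW conflict (marked CONFLICT above).

Answer: Yes. P → P d with FOLLOW(P) on { 'd' }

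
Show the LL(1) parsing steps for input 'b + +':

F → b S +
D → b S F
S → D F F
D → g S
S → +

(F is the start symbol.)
LL(1) parsing maintains a stack (initially the start symbol over $) and the input. At each step: if the stack top is a terminal, match it against the current input token; if it is a non-terminal N, replace it with the RHS of M[N, lookahead] (the unique production whose predict set contains the lookahead).

Stack is shown with the top on the left.

Stack    Input    Action
------------------------
F $      b + + $  output F → b S +
b S + $  b + + $  match 'b'
S + $    + + $    output S → +
+ + $    + + $    match '+'
+ $      + $      match '+'
$        $        accept

The string is accepted.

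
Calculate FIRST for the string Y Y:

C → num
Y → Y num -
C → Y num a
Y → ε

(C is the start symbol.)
FIRST sets of the non-terminals involved (from the grammar, by fixed-point iteration):
  FIRST(Y) = { 'num', ε }

To compute FIRST(Y Y), process the symbols left to right:
Symbol Y is a non-terminal. Add FIRST(Y) \ {ε} = { 'num' }
Y is nullable (ε ∈ FIRST(Y)), continue to the next symbol.
Symbol Y is a non-terminal. Add FIRST(Y) \ {ε} = { 'num' }
Y is nullable (ε ∈ FIRST(Y)), continue to the next symbol.
All symbols are nullable, so ε is in the result.
FIRST(Y Y) = { 'num', ε }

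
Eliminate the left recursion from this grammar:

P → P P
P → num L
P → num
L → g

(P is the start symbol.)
P → num L P'
P → num P'
P' → P P'
P' → ε
L → g

P is directly left-recursive. The standard transformation for
  A → A α₁ | ... | A α_m | β₁ | ... | β_n
is
  A  → β₁ A' | ... | β_n A'
  A' → α₁ A' | ... | α_m A' | ε

P → num L becomes P → num L P'
P → num becomes P → num P'
P → P P becomes P' → P P'
Add P' → ε

Productions for other non-terminals are unchanged:
  L → g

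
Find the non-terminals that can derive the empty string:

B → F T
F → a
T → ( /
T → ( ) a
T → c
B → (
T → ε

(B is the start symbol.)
A non-terminal is nullable if it can derive ε (the empty string): either it has an ε-production, or it has a production whose right-hand side consists entirely of nullable non-terminals.

ε-productions: T → ε
So T is immediately nullable.
No further non-terminal can be added: every production for the remaining non-terminals contains a terminal or a non-nullable non-terminal.
Nullable = { 'T' }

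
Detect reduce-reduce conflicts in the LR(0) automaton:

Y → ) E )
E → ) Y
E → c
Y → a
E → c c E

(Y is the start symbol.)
No reduce-reduce conflicts

Augment with Y' → Y and build the canonical LR(0) collection (I0 = CLOSURE({[Y' → . Y]}), then GOTO on every symbol after a dot until no new states appear). It has 11 states:
  I0: { [Y → . ) E )], [Y → . a], [Y' → . Y] }  — shift
  I1: { [E → . ) Y], [E → . c c E], [E → . c], [Y → ) . E )] }  — shift
  I2: { [Y' → Y .] }  — accept
  I3: { [Y → a .] }  — reduce
  I4: { [E → ) . Y], [Y → . ) E )], [Y → . a] }  — shift
  I5: { [Y → ) E . )] }  — shift
  I6: { [E → c . c E], [E → c .] }  — shift, reduce
  I7: { [E → . ) Y], [E → . c c E], [E → . c], [E → c c . E] }  — shift
  I8: { [E → c c E .] }  — reduce
  I9: { [Y → ) E ) .] }  — reduce
  I10: { [E → ) Y .] }  — reduce

No state contains more than one complete item.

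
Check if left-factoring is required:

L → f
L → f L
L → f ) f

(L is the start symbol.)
Yes, L has productions with common prefix 'f'

Left-factoring is needed when two productions for the same non-terminal
share a common prefix on the right-hand side.

Productions for L:
  L → f
  L → f L
  L → f ) f

Found common prefix 'f' in productions for L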